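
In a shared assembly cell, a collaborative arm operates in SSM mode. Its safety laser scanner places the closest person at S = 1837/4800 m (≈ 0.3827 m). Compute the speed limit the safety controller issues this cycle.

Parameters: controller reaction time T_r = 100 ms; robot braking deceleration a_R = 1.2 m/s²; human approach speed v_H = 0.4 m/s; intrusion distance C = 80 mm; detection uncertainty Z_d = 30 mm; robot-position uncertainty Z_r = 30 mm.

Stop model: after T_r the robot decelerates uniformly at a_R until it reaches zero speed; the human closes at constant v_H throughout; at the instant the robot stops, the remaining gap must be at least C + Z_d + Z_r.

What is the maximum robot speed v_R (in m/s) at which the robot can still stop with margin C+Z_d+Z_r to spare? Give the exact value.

v_R_max = 7/20 m/s = 0.3500 m/s

quadratic (5/12)·v² + (13/30)·v + (-973/4800) = 0
  disc = (13/30)² − 4·(5/12)·(-973/4800) = 841/1600 ; √disc = 29/40
  v_R = (−(13/30) + 29/40) / (2·(5/12)) = 7/20 m/s
check:
T_s = v_R/a_R = (7/20)/(6/5) = 0.2917 s
reaction-phase robot travel = 0.3500·0.1000 = 0.0350 m
robot under decel: 0.3500²/(2·1.2000) = 0.0510 m
human closes 0.4000·0.3917 = 0.1567 m
C+Z_d+Z_r = 0.0800+0.0300+0.0300 = 0.1400 m
sum ≈ 0.0350+0.0510+0.1567+0.1400 ≈ 0.3827 m = S ✓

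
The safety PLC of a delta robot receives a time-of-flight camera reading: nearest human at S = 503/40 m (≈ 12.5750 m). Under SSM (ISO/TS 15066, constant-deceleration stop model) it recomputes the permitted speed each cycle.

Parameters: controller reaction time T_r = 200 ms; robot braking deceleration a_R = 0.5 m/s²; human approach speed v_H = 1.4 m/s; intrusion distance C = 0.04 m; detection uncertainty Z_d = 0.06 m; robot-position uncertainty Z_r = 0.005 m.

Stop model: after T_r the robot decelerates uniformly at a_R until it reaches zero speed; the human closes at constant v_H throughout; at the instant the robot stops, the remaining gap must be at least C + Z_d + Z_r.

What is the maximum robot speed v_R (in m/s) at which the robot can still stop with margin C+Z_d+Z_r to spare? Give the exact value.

v_R_max = 23/10 m/s = 2.3000 m/s

quadratic (1)·v² + (3)·v + (-1219/100) = 0
  disc = (3)² − 4·(1)·(-1219/100) = 1444/25 ; √disc = 38/5
  v_R = (−(3) + 38/5) / (2·(1)) = 23/10 m/s
check:
T_s = v_R/a_R = (23/10)/(1/2) = 4.6000 s
robot in T_r: 2.3000·0.2000 = 0.4600 m
robot covers 2.3000·4.6000 − ½·0.5000·4.6000² = 5.2900 m while stopping
human closes 1.4000·4.8000 = 6.7200 m
C+Z_d+Z_r = 0.0400+0.0600+0.0050 = 0.1050 m
sum ≈ 0.4600+5.2900+6.7200+0.1050 ≈ 12.5750 m = S ✓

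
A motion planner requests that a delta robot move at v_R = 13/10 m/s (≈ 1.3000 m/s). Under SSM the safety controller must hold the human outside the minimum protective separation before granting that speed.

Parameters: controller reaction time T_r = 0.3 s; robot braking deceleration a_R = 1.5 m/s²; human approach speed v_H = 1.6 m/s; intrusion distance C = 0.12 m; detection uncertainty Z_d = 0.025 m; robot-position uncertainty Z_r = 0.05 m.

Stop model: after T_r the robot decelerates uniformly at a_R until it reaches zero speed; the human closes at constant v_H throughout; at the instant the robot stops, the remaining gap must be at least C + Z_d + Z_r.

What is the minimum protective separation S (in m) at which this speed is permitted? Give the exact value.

T_s = v_R/a_R = (13/10)/(3/2) = 0.8667 s
robot covers v_R·T_r = 1.3000·0.3000 = 0.3900 m before braking
robot covers 1.3000·0.8667 − ½·1.5000·0.8667² = 0.5633 m while stopping
human closes 1.6000·1.1667 = 1.8667 m
residual clearance needed = 0.1200+0.0250+0.0500 = 0.1950 m
S_min ≈ 0.3900+0.5633+1.8667+0.1950  ⇒  S_min = 603/200 m

S_min = 603/200 m = 3.0150 m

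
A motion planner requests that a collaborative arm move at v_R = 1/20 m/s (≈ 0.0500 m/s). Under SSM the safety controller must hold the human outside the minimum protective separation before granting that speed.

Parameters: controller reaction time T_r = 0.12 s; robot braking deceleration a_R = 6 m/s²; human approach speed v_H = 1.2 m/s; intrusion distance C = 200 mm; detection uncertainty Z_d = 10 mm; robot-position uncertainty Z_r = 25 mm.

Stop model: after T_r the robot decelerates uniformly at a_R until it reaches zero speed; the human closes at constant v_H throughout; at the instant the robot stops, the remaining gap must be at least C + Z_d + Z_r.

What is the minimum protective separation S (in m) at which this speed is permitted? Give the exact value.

S_min = 1897/4800 m = 0.3952 m

T_s = v_R/a_R = (1/20)/6 = 0.0083 s
robot covers v_R·T_r = 0.0500·0.1200 = 0.0060 m before braking
robot under decel: 0.0500²/(2·6.0000) = 0.0002 m
human closes 1.2000·0.1283 = 0.1540 m
margins: 0.2000+0.0100+0.0250 = 0.2350 m
S_min ≈ 0.0060+0.0002+0.1540+0.2350  ⇒  S_min = 1897/4800 m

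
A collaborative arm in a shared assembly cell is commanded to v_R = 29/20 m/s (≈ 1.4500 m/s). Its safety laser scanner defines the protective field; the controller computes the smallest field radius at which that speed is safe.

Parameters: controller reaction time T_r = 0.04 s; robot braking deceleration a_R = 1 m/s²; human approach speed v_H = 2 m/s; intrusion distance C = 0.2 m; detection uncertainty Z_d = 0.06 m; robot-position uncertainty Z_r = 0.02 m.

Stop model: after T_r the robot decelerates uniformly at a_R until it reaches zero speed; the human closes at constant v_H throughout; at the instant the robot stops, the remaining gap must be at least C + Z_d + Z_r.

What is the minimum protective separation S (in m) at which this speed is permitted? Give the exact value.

stop time T_s = (29/20)/1 = 1.4500 s
reaction-phase robot travel = 1.4500·0.0400 = 0.0580 m
braking distance = 1.4500²/(2·1.0000) = 1.0513 m
human over T_r+T_s: 2.0000·(0.0400+1.4500) = 2.9800 m
margins: 0.2000+0.0600+0.0200 = 0.2800 m
S_min ≈ 0.0580+1.0513+2.9800+0.2800  ⇒  S_min = 17477/4000 m

S_min = 17477/4000 m = 4.3693 m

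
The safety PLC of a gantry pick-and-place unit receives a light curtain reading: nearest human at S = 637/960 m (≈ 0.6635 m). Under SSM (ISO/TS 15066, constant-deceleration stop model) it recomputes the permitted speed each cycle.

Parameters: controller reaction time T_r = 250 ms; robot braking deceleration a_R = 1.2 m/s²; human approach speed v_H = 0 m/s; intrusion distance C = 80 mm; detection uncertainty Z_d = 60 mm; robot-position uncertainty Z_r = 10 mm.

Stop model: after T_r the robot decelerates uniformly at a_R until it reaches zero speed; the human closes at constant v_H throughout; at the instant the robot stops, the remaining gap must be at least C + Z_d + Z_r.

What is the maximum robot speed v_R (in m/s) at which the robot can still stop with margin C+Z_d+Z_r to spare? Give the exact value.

quadratic (5/12)·v² + (1/4)·v + (-493/960) = 0
  disc = (1/4)² − 4·(5/12)·(-493/960) = 529/576 ; √disc = 23/24
  v_R = (−(1/4) + 23/24) / (2·(5/12)) = 17/20 m/s
check:
T_s = v_R/a_R = (17/20)/(6/5) = 0.7083 s
reaction-phase robot travel = 0.8500·0.2500 = 0.2125 m
robot under decel: 0.8500²/(2·1.2000) = 0.3010 m
person approaches 0.0000·(0.2500+0.7083) = 0.0000 m
C+Z_d+Z_r = 0.0800+0.0600+0.0100 = 0.1500 m
sum ≈ 0.2125+0.3010+0.0000+0.1500 ≈ 0.6635 m = S ✓

v_R_max = 17/20 m/s = 0.8500 m/s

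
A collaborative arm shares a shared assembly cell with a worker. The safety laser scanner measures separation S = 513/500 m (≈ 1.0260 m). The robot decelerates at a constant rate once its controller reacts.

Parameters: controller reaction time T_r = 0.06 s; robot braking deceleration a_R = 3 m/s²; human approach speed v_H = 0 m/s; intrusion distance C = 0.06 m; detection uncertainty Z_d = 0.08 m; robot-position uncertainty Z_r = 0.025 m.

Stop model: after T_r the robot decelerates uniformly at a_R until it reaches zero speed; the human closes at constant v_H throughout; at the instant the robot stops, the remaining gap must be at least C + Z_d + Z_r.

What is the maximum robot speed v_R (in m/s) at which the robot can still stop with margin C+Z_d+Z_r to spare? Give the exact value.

v_R_max = 21/10 m/s = 2.1000 m/s

at the boundary: (1/6)·v² + (3/50)·v + (-861/1000) = 0
  disc = (3/50)² − 4·(1/6)·(-861/1000) = 361/625 ; √disc = 19/25
  v_R = (−(3/50) + 19/25) / (2·(1/6)) = 21/10 m/s
check:
T_s = v_R/a_R = (21/10)/3 = 0.7000 s
robot covers v_R·T_r = 2.1000·0.0600 = 0.1260 m before braking
robot under decel: 2.1000²/(2·3.0000) = 0.7350 m
person approaches 0.0000·(0.0600+0.7000) = 0.0000 m
margins: 0.0600+0.0800+0.0250 = 0.1650 m
sum ≈ 0.1260+0.7350+0.0000+0.1650 ≈ 1.0260 m = S ✓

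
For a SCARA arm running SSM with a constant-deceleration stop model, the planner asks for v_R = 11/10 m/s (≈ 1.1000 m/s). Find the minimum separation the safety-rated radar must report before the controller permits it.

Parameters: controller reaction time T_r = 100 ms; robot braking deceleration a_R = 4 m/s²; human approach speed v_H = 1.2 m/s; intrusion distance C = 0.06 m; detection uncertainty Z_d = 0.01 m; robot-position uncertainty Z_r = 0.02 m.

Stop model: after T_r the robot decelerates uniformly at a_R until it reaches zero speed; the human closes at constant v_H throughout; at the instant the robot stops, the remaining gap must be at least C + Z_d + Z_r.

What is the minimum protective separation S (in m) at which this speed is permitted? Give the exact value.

T_s = v_R/a_R = (11/10)/4 = 0.2750 s
reaction-phase robot travel = 1.1000·0.1000 = 0.1100 m
robot under decel: 1.1000²/(2·4.0000) = 0.1512 m
person approaches 1.2000·(0.1000+0.2750) = 0.4500 m
residual clearance needed = 0.0600+0.0100+0.0200 = 0.0900 m
S_min ≈ 0.1100+0.1512+0.4500+0.0900  ⇒  S_min = 641/800 m

S_min = 641/800 m = 0.8013 m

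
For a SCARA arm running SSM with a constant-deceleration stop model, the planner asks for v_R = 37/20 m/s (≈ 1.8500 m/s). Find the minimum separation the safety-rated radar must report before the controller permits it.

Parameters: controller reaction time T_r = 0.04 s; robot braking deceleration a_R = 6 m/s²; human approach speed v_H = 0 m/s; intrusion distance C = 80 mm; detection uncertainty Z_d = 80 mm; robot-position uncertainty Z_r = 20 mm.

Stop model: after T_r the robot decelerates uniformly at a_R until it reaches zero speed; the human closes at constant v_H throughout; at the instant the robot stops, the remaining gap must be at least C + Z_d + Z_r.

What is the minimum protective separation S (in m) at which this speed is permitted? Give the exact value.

S_min = 12941/24000 m = 0.5392 m

stop time T_s = (37/20)/6 = 0.3083 s
robot in T_r: 1.8500·0.0400 = 0.0740 m
robot covers 1.8500·0.3083 − ½·6.0000·0.3083² = 0.2852 m while stopping
human over T_r+T_s: 0.0000·(0.0400+0.3083) = 0.0000 m
margins: 0.0800+0.0800+0.0200 = 0.1800 m
S_min ≈ 0.0740+0.2852+0.0000+0.1800  ⇒  S_min = 12941/24000 m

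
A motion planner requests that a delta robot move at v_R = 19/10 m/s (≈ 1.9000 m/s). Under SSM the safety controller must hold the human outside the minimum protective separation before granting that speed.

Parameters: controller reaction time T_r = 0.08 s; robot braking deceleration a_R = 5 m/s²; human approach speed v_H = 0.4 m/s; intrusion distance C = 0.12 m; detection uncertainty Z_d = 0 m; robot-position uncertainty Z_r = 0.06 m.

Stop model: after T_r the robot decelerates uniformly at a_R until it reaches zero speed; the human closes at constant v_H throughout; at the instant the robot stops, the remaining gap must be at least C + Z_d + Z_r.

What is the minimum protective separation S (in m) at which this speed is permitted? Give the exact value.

T_s = v_R/a_R = (19/10)/5 = 0.3800 s
robot covers v_R·T_r = 1.9000·0.0800 = 0.1520 m before braking
robot under decel: 1.9000²/(2·5.0000) = 0.3610 m
human over T_r+T_s: 0.4000·(0.0800+0.3800) = 0.1840 m
residual clearance needed = 0.1200+0.0000+0.0600 = 0.1800 m
S_min ≈ 0.1520+0.3610+0.1840+0.1800  ⇒  S_min = 877/1000 m

S_min = 877/1000 m = 0.8770 m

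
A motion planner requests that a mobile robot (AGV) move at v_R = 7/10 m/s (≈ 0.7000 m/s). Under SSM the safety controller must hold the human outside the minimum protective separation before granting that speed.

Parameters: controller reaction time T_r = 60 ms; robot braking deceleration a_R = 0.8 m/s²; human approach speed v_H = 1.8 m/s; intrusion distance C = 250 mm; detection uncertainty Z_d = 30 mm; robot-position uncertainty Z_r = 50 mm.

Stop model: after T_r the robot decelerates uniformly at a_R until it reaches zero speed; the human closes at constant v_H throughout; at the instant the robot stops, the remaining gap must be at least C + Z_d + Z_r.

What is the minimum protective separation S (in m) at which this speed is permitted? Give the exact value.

stop time T_s = (7/10)/(4/5) = 0.8750 s
robot in T_r: 0.7000·0.0600 = 0.0420 m
braking distance = 0.7000²/(2·0.8000) = 0.3063 m
person approaches 1.8000·(0.0600+0.8750) = 1.6830 m
residual clearance needed = 0.2500+0.0300+0.0500 = 0.3300 m
S_min ≈ 0.0420+0.3063+1.6830+0.3300  ⇒  S_min = 1889/800 m

S_min = 1889/800 m = 2.3613 m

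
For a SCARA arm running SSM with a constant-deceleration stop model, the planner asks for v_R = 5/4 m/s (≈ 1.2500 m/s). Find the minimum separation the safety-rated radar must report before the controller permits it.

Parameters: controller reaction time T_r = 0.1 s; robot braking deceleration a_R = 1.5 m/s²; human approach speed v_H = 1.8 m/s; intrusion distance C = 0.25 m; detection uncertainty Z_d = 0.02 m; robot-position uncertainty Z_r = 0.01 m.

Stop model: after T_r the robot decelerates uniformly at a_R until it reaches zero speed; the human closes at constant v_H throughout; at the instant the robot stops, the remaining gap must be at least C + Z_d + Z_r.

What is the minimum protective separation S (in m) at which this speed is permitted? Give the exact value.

S_min = 3127/1200 m = 2.6058 m

stop time T_s = (5/4)/(3/2) = 0.8333 s
robot covers v_R·T_r = 1.2500·0.1000 = 0.1250 m before braking
robot under decel: 1.2500²/(2·1.5000) = 0.5208 m
human closes 1.8000·0.9333 = 1.6800 m
residual clearance needed = 0.2500+0.0200+0.0100 = 0.2800 m
S_min ≈ 0.1250+0.5208+1.6800+0.2800  ⇒  S_min = 3127/1200 m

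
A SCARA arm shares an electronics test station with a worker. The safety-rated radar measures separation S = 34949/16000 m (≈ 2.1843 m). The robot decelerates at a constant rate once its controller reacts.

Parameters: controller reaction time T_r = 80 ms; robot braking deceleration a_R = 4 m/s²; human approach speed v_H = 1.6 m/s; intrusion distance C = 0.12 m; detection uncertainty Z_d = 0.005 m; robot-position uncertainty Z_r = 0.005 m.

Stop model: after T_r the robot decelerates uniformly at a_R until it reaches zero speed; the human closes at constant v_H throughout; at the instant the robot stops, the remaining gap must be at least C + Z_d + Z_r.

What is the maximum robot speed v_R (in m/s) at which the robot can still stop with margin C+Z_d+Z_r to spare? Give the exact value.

at the boundary: (1/8)·v² + (12/25)·v + (-30821/16000) = 0
  disc = (12/25)² − 4·(1/8)·(-30821/16000) = 190969/160000 ; √disc = 437/400
  v_R = (−(12/25) + 437/400) / (2·(1/8)) = 49/20 m/s
check:
braking lasts T_s = (49/20)/4 = 0.6125 s
robot covers v_R·T_r = 2.4500·0.0800 = 0.1960 m before braking
robot under decel: 2.4500²/(2·4.0000) = 0.7503 m
person approaches 1.6000·(0.0800+0.6125) = 1.1080 m
C+Z_d+Z_r = 0.1200+0.0050+0.0050 = 0.1300 m
sum ≈ 0.1960+0.7503+1.1080+0.1300 ≈ 2.1843 m = S ✓

v_R_max = 49/20 m/s = 2.4500 m/s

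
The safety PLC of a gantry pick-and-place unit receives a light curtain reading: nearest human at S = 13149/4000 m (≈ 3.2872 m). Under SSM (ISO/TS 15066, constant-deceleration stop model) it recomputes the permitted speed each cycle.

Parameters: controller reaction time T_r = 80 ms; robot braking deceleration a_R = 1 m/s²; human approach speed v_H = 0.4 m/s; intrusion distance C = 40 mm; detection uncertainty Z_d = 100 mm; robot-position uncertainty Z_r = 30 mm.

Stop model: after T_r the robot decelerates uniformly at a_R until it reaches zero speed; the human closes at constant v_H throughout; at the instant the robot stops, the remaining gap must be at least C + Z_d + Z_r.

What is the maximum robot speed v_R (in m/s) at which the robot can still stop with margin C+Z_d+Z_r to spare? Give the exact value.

v_R_max = 41/20 m/s = 2.0500 m/s

at the boundary: (1/2)·v² + (12/25)·v + (-12341/4000) = 0
  disc = (12/25)² − 4·(1/2)·(-12341/4000) = 64009/10000 ; √disc = 253/100
  v_R = (−(12/25) + 253/100) / (2·(1/2)) = 41/20 m/s
check:
T_s = v_R/a_R = (41/20)/1 = 2.0500 s
robot in T_r: 2.0500·0.0800 = 0.1640 m
braking distance = 2.0500²/(2·1.0000) = 2.1012 m
person approaches 0.4000·(0.0800+2.0500) = 0.8520 m
margins: 0.0400+0.1000+0.0300 = 0.1700 m
sum ≈ 0.1640+2.1012+0.8520+0.1700 ≈ 3.2872 m = S ✓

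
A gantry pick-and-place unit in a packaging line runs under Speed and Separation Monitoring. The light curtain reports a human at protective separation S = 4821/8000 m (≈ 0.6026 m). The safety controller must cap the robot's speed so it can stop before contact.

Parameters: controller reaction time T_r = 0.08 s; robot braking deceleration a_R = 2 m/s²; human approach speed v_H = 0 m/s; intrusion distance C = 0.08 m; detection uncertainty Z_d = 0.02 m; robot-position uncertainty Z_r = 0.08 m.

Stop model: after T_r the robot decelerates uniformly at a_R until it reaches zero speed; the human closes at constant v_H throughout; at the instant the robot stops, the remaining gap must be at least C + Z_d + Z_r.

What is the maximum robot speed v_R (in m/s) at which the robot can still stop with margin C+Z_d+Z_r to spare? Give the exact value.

v_R_max = 23/20 m/s = 1.1500 m/s

at the boundary: (1/4)·v² + (2/25)·v + (-3381/8000) = 0
  disc = (2/25)² − 4·(1/4)·(-3381/8000) = 17161/40000 ; √disc = 131/200
  v_R = (−(2/25) + 131/200) / (2·(1/4)) = 23/20 m/s
check:
braking lasts T_s = (23/20)/2 = 0.5750 s
robot covers v_R·T_r = 1.1500·0.0800 = 0.0920 m before braking
robot under decel: 1.1500²/(2·2.0000) = 0.3306 m
person approaches 0.0000·(0.0800+0.5750) = 0.0000 m
residual clearance needed = 0.0800+0.0200+0.0800 = 0.1800 m
sum ≈ 0.0920+0.3306+0.0000+0.1800 ≈ 0.6026 m = S ✓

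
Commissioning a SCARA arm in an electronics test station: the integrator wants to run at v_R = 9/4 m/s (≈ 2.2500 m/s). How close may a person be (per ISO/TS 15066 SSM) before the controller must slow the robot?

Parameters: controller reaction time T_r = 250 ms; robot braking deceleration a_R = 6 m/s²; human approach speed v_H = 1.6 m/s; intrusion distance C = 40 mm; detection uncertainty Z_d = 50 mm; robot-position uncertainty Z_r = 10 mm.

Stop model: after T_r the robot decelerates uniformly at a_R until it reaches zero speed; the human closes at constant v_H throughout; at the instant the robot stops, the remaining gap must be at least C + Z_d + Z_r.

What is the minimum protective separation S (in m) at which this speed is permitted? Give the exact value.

S_min = 667/320 m = 2.0844 m

stop time T_s = (9/4)/6 = 0.3750 s
robot in T_r: 2.2500·0.2500 = 0.5625 m
braking distance = 2.2500²/(2·6.0000) = 0.4219 m
person approaches 1.6000·(0.2500+0.3750) = 1.0000 m
C+Z_d+Z_r = 0.0400+0.0500+0.0100 = 0.1000 m
S_min ≈ 0.5625+0.4219+1.0000+0.1000  ⇒  S_min = 667/320 m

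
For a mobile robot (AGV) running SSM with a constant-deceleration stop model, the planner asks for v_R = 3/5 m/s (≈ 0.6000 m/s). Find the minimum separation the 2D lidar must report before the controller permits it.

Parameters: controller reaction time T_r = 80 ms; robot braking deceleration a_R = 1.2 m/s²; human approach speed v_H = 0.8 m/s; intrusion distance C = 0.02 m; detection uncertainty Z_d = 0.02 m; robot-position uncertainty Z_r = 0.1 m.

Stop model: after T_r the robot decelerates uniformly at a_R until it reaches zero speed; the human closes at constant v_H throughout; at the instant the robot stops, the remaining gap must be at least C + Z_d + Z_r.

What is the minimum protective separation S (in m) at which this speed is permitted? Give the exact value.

stop time T_s = (3/5)/(6/5) = 0.5000 s
reaction-phase robot travel = 0.6000·0.0800 = 0.0480 m
braking distance = 0.6000²/(2·1.2000) = 0.1500 m
human over T_r+T_s: 0.8000·(0.0800+0.5000) = 0.4640 m
C+Z_d+Z_r = 0.0200+0.0200+0.1000 = 0.1400 m
S_min ≈ 0.0480+0.1500+0.4640+0.1400  ⇒  S_min = 401/500 m

S_min = 401/500 m = 0.8020 m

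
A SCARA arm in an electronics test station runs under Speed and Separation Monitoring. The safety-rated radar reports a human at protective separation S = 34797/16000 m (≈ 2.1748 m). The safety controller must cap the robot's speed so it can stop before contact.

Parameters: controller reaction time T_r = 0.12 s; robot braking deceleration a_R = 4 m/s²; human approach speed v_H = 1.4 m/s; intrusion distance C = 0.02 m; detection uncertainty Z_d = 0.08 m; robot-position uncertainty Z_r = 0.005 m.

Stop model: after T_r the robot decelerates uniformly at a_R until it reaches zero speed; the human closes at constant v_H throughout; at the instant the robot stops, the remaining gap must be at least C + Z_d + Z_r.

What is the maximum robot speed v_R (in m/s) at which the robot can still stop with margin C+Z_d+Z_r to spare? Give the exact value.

v_R_max = 49/20 m/s = 2.4500 m/s

at the boundary: (1/8)·v² + (47/100)·v + (-30429/16000) = 0
  disc = (47/100)² − 4·(1/8)·(-30429/16000) = 187489/160000 ; √disc = 433/400
  v_R = (−(47/100) + 433/400) / (2·(1/8)) = 49/20 m/s
check:
T_s = v_R/a_R = (49/20)/4 = 0.6125 s
robot covers v_R·T_r = 2.4500·0.1200 = 0.2940 m before braking
braking distance = 2.4500²/(2·4.0000) = 0.7503 m
human closes 1.4000·0.7325 = 1.0255 m
margins: 0.0200+0.0800+0.0050 = 0.1050 m
sum ≈ 0.2940+0.7503+1.0255+0.1050 ≈ 2.1748 m = S ✓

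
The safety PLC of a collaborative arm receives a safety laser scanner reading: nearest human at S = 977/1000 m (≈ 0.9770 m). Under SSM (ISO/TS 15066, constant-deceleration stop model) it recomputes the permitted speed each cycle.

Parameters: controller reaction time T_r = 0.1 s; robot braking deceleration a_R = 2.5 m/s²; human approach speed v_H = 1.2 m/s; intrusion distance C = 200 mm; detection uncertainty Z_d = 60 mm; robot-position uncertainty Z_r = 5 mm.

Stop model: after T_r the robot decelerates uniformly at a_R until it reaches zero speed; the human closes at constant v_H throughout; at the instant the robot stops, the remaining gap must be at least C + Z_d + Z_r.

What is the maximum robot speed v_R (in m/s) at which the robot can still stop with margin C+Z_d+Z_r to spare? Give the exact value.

v_R_max = 4/5 m/s = 0.8000 m/s

collect terms ⇒ (1/5)·v_R² + (29/50)·v_R + (-74/125) = 0
  disc = (29/50)² − 4·(1/5)·(-74/125) = 81/100 ; √disc = 9/10
  v_R = (−(29/50) + 9/10) / (2·(1/5)) = 4/5 m/s
check:
braking lasts T_s = (4/5)/(5/2) = 0.3200 s
robot covers v_R·T_r = 0.8000·0.1000 = 0.0800 m before braking
robot under decel: 0.8000²/(2·2.5000) = 0.1280 m
human closes 1.2000·0.4200 = 0.5040 m
C+Z_d+Z_r = 0.2000+0.0600+0.0050 = 0.2650 m
sum ≈ 0.0800+0.1280+0.5040+0.2650 ≈ 0.9770 m = S ✓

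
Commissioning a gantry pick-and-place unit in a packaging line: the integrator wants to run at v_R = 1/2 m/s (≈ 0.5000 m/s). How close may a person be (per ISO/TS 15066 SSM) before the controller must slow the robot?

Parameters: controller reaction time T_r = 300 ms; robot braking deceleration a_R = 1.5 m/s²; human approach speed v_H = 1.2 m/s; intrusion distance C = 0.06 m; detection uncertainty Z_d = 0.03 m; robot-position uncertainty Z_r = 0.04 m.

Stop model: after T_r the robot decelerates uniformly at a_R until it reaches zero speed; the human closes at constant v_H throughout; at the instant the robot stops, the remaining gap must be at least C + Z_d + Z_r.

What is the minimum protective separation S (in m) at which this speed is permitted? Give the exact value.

braking lasts T_s = (1/2)/(3/2) = 0.3333 s
robot in T_r: 0.5000·0.3000 = 0.1500 m
robot under decel: 0.5000²/(2·1.5000) = 0.0833 m
human over T_r+T_s: 1.2000·(0.3000+0.3333) = 0.7600 m
margins: 0.0600+0.0300+0.0400 = 0.1300 m
S_min ≈ 0.1500+0.0833+0.7600+0.1300  ⇒  S_min = 337/300 m

S_min = 337/300 m = 1.1233 m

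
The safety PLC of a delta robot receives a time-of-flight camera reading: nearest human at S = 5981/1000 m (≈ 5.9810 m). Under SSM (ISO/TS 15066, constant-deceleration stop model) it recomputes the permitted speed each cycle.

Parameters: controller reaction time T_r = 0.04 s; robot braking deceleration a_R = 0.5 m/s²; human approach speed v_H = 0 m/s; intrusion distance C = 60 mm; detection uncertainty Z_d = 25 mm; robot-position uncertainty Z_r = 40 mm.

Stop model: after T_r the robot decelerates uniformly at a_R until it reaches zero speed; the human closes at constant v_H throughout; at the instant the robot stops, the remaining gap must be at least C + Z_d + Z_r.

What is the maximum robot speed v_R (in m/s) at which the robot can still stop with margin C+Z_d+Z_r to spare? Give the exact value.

v_R_max = 12/5 m/s = 2.4000 m/s

quadratic (1)·v² + (1/25)·v + (-732/125) = 0
  disc = (1/25)² − 4·(1)·(-732/125) = 14641/625 ; √disc = 121/25
  v_R = (−(1/25) + 121/25) / (2·(1)) = 12/5 m/s
check:
T_s = v_R/a_R = (12/5)/(1/2) = 4.8000 s
robot in T_r: 2.4000·0.0400 = 0.0960 m
braking distance = 2.4000²/(2·0.5000) = 5.7600 m
human closes 0.0000·4.8400 = 0.0000 m
margins: 0.0600+0.0250+0.0400 = 0.1250 m
sum ≈ 0.0960+5.7600+0.0000+0.1250 ≈ 5.9810 m = S ✓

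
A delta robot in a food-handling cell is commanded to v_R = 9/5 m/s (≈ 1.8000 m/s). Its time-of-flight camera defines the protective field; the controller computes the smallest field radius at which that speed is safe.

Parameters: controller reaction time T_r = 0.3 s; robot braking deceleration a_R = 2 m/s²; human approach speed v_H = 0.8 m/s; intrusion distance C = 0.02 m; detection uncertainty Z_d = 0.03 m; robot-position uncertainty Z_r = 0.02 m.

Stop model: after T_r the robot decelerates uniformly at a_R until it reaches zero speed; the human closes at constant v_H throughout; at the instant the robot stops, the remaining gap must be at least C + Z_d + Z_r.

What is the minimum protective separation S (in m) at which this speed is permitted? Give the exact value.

S_min = 119/50 m = 2.3800 m

T_s = v_R/a_R = (9/5)/2 = 0.9000 s
robot in T_r: 1.8000·0.3000 = 0.5400 m
braking distance = 1.8000²/(2·2.0000) = 0.8100 m
human over T_r+T_s: 0.8000·(0.3000+0.9000) = 0.9600 m
margins: 0.0200+0.0300+0.0200 = 0.0700 m
S_min ≈ 0.5400+0.8100+0.9600+0.0700  ⇒  S_min = 119/50 m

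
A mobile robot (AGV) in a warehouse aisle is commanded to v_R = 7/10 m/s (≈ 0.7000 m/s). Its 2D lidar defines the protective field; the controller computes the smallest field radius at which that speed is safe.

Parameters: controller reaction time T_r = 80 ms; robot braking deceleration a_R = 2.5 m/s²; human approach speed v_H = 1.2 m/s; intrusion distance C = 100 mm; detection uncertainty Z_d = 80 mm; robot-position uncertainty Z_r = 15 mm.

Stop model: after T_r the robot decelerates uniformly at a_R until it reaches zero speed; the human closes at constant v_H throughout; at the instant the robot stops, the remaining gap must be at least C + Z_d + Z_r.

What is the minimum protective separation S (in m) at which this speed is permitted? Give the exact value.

braking lasts T_s = (7/10)/(5/2) = 0.2800 s
reaction-phase robot travel = 0.7000·0.0800 = 0.0560 m
robot covers 0.7000·0.2800 − ½·2.5000·0.2800² = 0.0980 m while stopping
human closes 1.2000·0.3600 = 0.4320 m
margins: 0.1000+0.0800+0.0150 = 0.1950 m
S_min ≈ 0.0560+0.0980+0.4320+0.1950  ⇒  S_min = 781/1000 m

S_min = 781/1000 m = 0.7810 m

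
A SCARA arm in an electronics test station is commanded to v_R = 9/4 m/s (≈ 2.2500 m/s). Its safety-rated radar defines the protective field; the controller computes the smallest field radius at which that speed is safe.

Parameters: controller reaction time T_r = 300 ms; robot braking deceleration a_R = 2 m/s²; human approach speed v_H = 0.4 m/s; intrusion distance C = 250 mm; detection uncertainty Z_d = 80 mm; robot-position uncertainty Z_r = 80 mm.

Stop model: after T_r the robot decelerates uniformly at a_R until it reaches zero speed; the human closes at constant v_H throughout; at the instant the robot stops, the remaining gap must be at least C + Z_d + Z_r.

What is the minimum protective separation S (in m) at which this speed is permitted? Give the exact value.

S_min = 4673/1600 m = 2.9206 m

braking lasts T_s = (9/4)/2 = 1.1250 s
robot in T_r: 2.2500·0.3000 = 0.6750 m
braking distance = 2.2500²/(2·2.0000) = 1.2656 m
human over T_r+T_s: 0.4000·(0.3000+1.1250) = 0.5700 m
margins: 0.2500+0.0800+0.0800 = 0.4100 m
S_min ≈ 0.6750+1.2656+0.5700+0.4100  ⇒  S_min = 4673/1600 m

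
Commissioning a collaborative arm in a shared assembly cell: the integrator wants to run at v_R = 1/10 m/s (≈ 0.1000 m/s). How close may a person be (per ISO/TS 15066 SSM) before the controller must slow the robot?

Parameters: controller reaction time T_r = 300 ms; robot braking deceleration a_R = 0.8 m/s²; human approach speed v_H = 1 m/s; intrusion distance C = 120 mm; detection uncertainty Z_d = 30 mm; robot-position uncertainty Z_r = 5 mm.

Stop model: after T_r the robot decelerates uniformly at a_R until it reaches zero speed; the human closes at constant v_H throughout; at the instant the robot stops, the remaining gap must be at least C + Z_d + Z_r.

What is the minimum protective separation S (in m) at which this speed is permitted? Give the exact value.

S_min = 493/800 m = 0.6162 m

T_s = v_R/a_R = (1/10)/(4/5) = 0.1250 s
reaction-phase robot travel = 0.1000·0.3000 = 0.0300 m
braking distance = 0.1000²/(2·0.8000) = 0.0063 m
person approaches 1.0000·(0.3000+0.1250) = 0.4250 m
C+Z_d+Z_r = 0.1200+0.0300+0.0050 = 0.1550 m
S_min ≈ 0.0300+0.0063+0.4250+0.1550  ⇒  S_min = 493/800 m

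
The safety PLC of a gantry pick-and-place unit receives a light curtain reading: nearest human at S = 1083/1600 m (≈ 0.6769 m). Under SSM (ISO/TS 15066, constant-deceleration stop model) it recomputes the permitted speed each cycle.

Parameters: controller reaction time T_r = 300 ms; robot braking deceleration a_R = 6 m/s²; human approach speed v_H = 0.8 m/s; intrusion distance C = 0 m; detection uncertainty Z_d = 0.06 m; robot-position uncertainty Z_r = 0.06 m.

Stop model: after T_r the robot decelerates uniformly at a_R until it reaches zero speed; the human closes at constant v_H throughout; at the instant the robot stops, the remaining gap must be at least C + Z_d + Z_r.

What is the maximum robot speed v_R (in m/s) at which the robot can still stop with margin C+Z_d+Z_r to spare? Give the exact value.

at the boundary: (1/12)·v² + (13/30)·v + (-507/1600) = 0
  disc = (13/30)² − 4·(1/12)·(-507/1600) = 169/576 ; √disc = 13/24
  v_R = (−(13/30) + 13/24) / (2·(1/12)) = 13/20 m/s
check:
stop time T_s = (13/20)/6 = 0.1083 s
reaction-phase robot travel = 0.6500·0.3000 = 0.1950 m
robot under decel: 0.6500²/(2·6.0000) = 0.0352 m
human over T_r+T_s: 0.8000·(0.3000+0.1083) = 0.3267 m
residual clearance needed = 0.0000+0.0600+0.0600 = 0.1200 m
sum ≈ 0.1950+0.0352+0.3267+0.1200 ≈ 0.6769 m = S ✓

v_R_max = 13/20 m/s = 0.6500 m/s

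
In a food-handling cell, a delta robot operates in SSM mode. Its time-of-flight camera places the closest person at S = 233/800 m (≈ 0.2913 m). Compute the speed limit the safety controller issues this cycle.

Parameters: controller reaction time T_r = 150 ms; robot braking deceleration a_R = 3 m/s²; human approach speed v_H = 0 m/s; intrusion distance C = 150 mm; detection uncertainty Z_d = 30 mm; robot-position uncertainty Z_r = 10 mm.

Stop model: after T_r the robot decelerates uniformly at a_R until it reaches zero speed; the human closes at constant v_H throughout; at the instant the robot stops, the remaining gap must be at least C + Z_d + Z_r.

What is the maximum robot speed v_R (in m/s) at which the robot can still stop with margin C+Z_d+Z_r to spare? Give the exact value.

v_R_max = 9/20 m/s = 0.4500 m/s

at the boundary: (1/6)·v² + (3/20)·v + (-81/800) = 0
  disc = (3/20)² − 4·(1/6)·(-81/800) = 9/100 ; √disc = 3/10
  v_R = (−(3/20) + 3/10) / (2·(1/6)) = 9/20 m/s
check:
braking lasts T_s = (9/20)/3 = 0.1500 s
robot covers v_R·T_r = 0.4500·0.1500 = 0.0675 m before braking
robot under decel: 0.4500²/(2·3.0000) = 0.0338 m
human over T_r+T_s: 0.0000·(0.1500+0.1500) = 0.0000 m
residual clearance needed = 0.1500+0.0300+0.0100 = 0.1900 m
sum ≈ 0.0675+0.0338+0.0000+0.1900 ≈ 0.2913 m = S ✓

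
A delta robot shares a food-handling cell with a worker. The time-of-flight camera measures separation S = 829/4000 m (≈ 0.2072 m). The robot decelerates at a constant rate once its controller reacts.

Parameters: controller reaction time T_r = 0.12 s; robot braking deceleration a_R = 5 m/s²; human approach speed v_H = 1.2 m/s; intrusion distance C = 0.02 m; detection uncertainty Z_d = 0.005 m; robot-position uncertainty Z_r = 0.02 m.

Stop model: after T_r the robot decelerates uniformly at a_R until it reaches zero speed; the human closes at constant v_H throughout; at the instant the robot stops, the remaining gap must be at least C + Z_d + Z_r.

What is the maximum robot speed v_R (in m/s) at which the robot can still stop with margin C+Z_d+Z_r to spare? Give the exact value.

v_R_max = 1/20 m/s = 0.0500 m/s

quadratic (1/10)·v² + (9/25)·v + (-73/4000) = 0
  disc = (9/25)² − 4·(1/10)·(-73/4000) = 1369/10000 ; √disc = 37/100
  v_R = (−(9/25) + 37/100) / (2·(1/10)) = 1/20 m/s
check:
braking lasts T_s = (1/20)/5 = 0.0100 s
robot covers v_R·T_r = 0.0500·0.1200 = 0.0060 m before braking
robot under decel: 0.0500²/(2·5.0000) = 0.0003 m
human closes 1.2000·0.1300 = 0.1560 m
C+Z_d+Z_r = 0.0200+0.0050+0.0200 = 0.0450 m
sum ≈ 0.0060+0.0003+0.1560+0.0450 ≈ 0.2072 m = S ✓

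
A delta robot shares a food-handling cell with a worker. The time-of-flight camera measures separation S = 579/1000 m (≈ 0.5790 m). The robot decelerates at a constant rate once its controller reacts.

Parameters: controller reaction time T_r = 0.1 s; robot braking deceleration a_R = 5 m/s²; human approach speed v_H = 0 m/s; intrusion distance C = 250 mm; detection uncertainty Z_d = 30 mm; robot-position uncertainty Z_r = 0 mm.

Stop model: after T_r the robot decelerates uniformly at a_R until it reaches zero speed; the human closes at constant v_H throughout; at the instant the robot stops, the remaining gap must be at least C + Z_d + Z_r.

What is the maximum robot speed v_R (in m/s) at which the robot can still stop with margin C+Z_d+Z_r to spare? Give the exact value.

quadratic (1/10)·v² + (1/10)·v + (-299/1000) = 0
  disc = (1/10)² − 4·(1/10)·(-299/1000) = 81/625 ; √disc = 9/25
  v_R = (−(1/10) + 9/25) / (2·(1/10)) = 13/10 m/s
check:
stop time T_s = (13/10)/5 = 0.2600 s
reaction-phase robot travel = 1.3000·0.1000 = 0.1300 m
braking distance = 1.3000²/(2·5.0000) = 0.1690 m
person approaches 0.0000·(0.1000+0.2600) = 0.0000 m
C+Z_d+Z_r = 0.2500+0.0300+0.0000 = 0.2800 m
sum ≈ 0.1300+0.1690+0.0000+0.2800 ≈ 0.5790 m = S ✓

v_R_max = 13/10 m/s = 1.3000 m/s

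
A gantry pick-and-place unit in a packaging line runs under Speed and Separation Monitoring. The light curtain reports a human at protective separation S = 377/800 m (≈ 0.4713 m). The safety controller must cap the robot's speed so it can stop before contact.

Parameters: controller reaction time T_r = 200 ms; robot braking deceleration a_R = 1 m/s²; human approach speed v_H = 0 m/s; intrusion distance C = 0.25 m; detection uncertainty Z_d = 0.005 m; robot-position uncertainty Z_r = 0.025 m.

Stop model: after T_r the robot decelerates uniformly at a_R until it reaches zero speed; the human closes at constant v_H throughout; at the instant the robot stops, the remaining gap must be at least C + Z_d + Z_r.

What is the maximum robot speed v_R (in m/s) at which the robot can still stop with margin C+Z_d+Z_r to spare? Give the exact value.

v_R_max = 9/20 m/s = 0.4500 m/s

collect terms ⇒ (1/2)·v_R² + (1/5)·v_R + (-153/800) = 0
  disc = (1/5)² − 4·(1/2)·(-153/800) = 169/400 ; √disc = 13/20
  v_R = (−(1/5) + 13/20) / (2·(1/2)) = 9/20 m/s
check:
T_s = v_R/a_R = (9/20)/1 = 0.4500 s
robot in T_r: 0.4500·0.2000 = 0.0900 m
robot covers 0.4500·0.4500 − ½·1.0000·0.4500² = 0.1013 m while stopping
human closes 0.0000·0.6500 = 0.0000 m
residual clearance needed = 0.2500+0.0050+0.0250 = 0.2800 m
sum ≈ 0.0900+0.1013+0.0000+0.2800 ≈ 0.4713 m = S ✓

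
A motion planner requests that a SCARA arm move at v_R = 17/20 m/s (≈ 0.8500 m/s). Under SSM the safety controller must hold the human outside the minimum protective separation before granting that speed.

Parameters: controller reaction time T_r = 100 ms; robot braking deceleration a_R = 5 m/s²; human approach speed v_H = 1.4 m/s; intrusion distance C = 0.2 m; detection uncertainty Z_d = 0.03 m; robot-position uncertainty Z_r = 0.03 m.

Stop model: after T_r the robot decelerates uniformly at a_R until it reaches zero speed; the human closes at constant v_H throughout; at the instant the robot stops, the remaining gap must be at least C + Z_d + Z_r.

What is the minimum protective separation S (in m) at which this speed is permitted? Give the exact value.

S_min = 3181/4000 m = 0.7953 m

stop time T_s = (17/20)/5 = 0.1700 s
robot covers v_R·T_r = 0.8500·0.1000 = 0.0850 m before braking
robot under decel: 0.8500²/(2·5.0000) = 0.0722 m
human closes 1.4000·0.2700 = 0.3780 m
margins: 0.2000+0.0300+0.0300 = 0.2600 m
S_min ≈ 0.0850+0.0722+0.3780+0.2600  ⇒  S_min = 3181/4000 m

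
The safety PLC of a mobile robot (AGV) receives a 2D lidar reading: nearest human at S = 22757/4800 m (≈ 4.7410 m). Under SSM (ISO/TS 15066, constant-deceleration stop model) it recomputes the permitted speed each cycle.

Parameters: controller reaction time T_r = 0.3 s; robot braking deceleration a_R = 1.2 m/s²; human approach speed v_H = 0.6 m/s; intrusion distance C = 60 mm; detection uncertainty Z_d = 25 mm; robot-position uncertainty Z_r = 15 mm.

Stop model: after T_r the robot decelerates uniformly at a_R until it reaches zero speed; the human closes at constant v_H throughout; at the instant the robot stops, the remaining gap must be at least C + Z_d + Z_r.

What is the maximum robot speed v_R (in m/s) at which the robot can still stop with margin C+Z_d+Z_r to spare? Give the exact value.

at the boundary: (5/12)·v² + (4/5)·v + (-21413/4800) = 0
  disc = (4/5)² − 4·(5/12)·(-21413/4800) = 116281/14400 ; √disc = 341/120
  v_R = (−(4/5) + 341/120) / (2·(5/12)) = 49/20 m/s
check:
braking lasts T_s = (49/20)/(6/5) = 2.0417 s
robot covers v_R·T_r = 2.4500·0.3000 = 0.7350 m before braking
braking distance = 2.4500²/(2·1.2000) = 2.5010 m
person approaches 0.6000·(0.3000+2.0417) = 1.4050 m
residual clearance needed = 0.0600+0.0250+0.0150 = 0.1000 m
sum ≈ 0.7350+2.5010+1.4050+0.1000 ≈ 4.7410 m = S ✓

v_R_max = 49/20 m/s = 2.4500 m/s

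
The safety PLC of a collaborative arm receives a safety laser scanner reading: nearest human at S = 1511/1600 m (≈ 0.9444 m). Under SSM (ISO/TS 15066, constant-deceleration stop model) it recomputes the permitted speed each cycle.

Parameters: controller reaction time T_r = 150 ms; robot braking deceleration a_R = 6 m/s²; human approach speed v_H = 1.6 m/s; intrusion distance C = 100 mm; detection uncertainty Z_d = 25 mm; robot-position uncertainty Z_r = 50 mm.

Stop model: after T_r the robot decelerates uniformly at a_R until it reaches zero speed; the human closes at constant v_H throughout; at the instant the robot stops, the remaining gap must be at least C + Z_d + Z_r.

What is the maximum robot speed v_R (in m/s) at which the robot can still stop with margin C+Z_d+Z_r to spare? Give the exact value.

at the boundary: (1/12)·v² + (5/12)·v + (-847/1600) = 0
  disc = (5/12)² − 4·(1/12)·(-847/1600) = 5041/14400 ; √disc = 71/120
  v_R = (−(5/12) + 71/120) / (2·(1/12)) = 21/20 m/s
check:
stop time T_s = (21/20)/6 = 0.1750 s
robot in T_r: 1.0500·0.1500 = 0.1575 m
robot covers 1.0500·0.1750 − ½·6.0000·0.1750² = 0.0919 m while stopping
person approaches 1.6000·(0.1500+0.1750) = 0.5200 m
residual clearance needed = 0.1000+0.0250+0.0500 = 0.1750 m
sum ≈ 0.1575+0.0919+0.5200+0.1750 ≈ 0.9444 m = S ✓

v_R_max = 21/20 m/s = 1.0500 m/s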